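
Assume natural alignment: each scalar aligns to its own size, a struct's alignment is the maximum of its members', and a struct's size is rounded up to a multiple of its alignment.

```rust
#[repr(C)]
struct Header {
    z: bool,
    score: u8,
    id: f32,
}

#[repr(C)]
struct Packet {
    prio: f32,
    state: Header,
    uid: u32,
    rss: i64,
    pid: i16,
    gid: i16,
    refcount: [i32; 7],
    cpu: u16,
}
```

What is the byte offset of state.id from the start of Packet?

8

Header: @0: z [1B, align 1] → 1; @1: score [1B, align 1] → 2; +2 pad (align 4); @4: id [4B, align 4] → 8; size 8, align 4
@0: prio [4B, align 4] → 4
@4: state [8B, align 4] → 12
within Header: id at 4
4 + 4 = 8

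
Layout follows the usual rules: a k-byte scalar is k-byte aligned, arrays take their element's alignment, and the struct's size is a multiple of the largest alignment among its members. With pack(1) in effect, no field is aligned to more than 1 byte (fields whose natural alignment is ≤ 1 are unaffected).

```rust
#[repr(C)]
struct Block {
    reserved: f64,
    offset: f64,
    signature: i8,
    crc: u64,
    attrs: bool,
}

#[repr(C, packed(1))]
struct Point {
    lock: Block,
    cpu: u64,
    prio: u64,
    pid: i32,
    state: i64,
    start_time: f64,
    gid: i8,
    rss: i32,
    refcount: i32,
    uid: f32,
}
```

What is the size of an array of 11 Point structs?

979

Block: reserved at 0 (size 8, align 8) → ends 8; offset at 8 (size 8, align 8) → ends 16; signature at 16 (size 1, align 1) → ends 17; pad 7 to align 8 for crc; crc at 24 (size 8, align 8) → ends 32; attrs at 32 (size 1, align 1) → ends 33; tail pad 7 to reach multiple of 8; total 40 bytes, alignment 8
lock at 0 (size 40, align 1) → ends 40
cpu at 40 (size 8, align 1) → ends 48
prio at 48 (size 8, align 1) → ends 56
pid at 56 (size 4, align 1) → ends 60
state at 60 (size 8, align 1) → ends 68
start_time at 68 (size 8, align 1) → ends 76
gid at 76 (size 1, align 1) → ends 77
rss at 77 (size 4, align 1) → ends 81
refcount at 81 (size 4, align 1) → ends 85
uid at 85 (size 4, align 1) → ends 89
total 89 bytes, alignment 1
array of 11: 11 × 89 = 979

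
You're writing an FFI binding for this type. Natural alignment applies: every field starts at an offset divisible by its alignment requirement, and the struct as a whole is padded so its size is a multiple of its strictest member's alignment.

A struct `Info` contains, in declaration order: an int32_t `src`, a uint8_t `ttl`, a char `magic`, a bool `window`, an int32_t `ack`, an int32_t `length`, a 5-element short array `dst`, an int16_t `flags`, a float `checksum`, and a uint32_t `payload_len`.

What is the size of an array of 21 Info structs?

756

@0: src [4B, align 4] → 4
@4: ttl [1B, align 1] → 5
@5: magic [1B, align 1] → 6
@6: window [1B, align 1] → 7
+1 pad (align 4)
@8: ack [4B, align 4] → 12
@12: length [4B, align 4] → 16
@16: dst [10B, align 2] → 26
@26: flags [2B, align 2] → 28
@28: checksum [4B, align 4] → 32
@32: payload_len [4B, align 4] → 36
size 36, align 4
array of 21: 21 × 36 = 756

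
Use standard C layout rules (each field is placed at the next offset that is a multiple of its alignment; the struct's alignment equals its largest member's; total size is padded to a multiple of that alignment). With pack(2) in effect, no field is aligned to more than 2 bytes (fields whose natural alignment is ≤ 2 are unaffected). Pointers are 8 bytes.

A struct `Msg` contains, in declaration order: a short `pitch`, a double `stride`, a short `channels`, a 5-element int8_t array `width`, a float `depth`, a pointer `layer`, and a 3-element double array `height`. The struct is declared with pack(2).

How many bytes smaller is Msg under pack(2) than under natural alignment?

10

natural layout:
  0..2  pitch  (2B, 2-aligned)
  2..8  -- padding (6B)
  8..16  stride  (8B, 8-aligned)
  16..18  channels  (2B, 2-aligned)
  18..23  width  (5B, 1-aligned)
  23..24  -- padding (1B)
  24..28  depth  (4B, 4-aligned)
  28..32  -- padding (4B)
  32..40  layer  (8B, 8-aligned)
  40..64  height  (24B, 8-aligned)
  sizeof = 64, alignof = 8
packed(2) layout:
  0..2  pitch  (2B, 2-aligned)
  2..10  stride  (8B, 2-aligned)
  10..12  channels  (2B, 2-aligned)
  12..17  width  (5B, 1-aligned)
  17..18  -- padding (1B)
  18..22  depth  (4B, 2-aligned)
  22..30  layer  (8B, 2-aligned)
  30..54  height  (24B, 2-aligned)
  sizeof = 54, alignof = 2
64 − 54 = 10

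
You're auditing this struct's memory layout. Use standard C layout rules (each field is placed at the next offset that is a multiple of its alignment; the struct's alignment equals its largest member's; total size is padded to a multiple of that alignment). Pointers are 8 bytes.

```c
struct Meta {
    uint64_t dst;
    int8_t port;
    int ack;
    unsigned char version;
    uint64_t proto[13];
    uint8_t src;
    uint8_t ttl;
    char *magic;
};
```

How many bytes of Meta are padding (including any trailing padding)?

16

0..8  dst  (8B, 8-aligned)
8..9  port  (1B, 1-aligned)
9..12  -- padding (3B)
12..16  ack  (4B, 4-aligned)
16..17  version  (1B, 1-aligned)
17..24  -- padding (7B)
24..128  proto  (104B, 8-aligned)
128..129  src  (1B, 1-aligned)
129..130  ttl  (1B, 1-aligned)
130..136  -- padding (6B)
136..144  magic  (8B, 8-aligned)
sizeof = 144, alignof = 8
data bytes 128, size 144 → padding 16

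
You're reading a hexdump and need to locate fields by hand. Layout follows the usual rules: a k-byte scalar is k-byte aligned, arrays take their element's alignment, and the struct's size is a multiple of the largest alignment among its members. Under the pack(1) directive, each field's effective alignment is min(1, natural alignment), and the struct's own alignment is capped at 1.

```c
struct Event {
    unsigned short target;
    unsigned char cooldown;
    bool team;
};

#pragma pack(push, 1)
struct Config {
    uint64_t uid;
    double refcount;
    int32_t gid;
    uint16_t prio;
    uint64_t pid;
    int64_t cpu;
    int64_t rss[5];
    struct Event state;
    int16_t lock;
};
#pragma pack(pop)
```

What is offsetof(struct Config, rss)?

38

Event: @0: target [2B, align 2] → 2; @2: cooldown [1B, align 1] → 3; @3: team [1B, align 1] → 4; size 4, align 2
@0: uid [8B, align 1] → 8
@8: refcount [8B, align 1] → 16
@16: gid [4B, align 1] → 20
@20: prio [2B, align 1] → 22
@22: pid [8B, align 1] → 30
@30: cpu [8B, align 1] → 38
@38: rss [40B, align 1] → 78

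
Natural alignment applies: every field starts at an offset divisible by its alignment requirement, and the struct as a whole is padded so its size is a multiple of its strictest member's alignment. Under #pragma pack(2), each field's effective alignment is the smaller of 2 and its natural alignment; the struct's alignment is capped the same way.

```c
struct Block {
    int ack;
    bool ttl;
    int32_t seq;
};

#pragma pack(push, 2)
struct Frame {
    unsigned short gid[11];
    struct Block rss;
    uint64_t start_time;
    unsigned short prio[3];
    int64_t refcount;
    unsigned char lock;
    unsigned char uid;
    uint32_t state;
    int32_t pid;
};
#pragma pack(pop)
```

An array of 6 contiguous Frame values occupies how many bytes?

Block: @0: ack [4B, align 4] → 4; @4: ttl [1B, align 1] → 5; +3 pad (align 4); @8: seq [4B, align 4] → 12; size 12, align 4
@0: gid [22B, align 2] → 22
@22: rss [12B, align 2] → 34
@34: start_time [8B, align 2] → 42
@42: prio [6B, align 2] → 48
@48: refcount [8B, align 2] → 56
@56: lock [1B, align 1] → 57
@57: uid [1B, align 1] → 58
@58: state [4B, align 2] → 62
@62: pid [4B, align 2] → 66
size 66, align 2
array of 6: 6 × 66 = 396

396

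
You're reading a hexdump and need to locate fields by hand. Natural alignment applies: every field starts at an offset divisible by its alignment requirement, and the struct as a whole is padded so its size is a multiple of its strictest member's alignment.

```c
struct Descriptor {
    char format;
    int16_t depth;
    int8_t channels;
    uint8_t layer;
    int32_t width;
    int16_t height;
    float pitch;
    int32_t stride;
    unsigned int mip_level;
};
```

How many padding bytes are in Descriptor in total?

5

format at 0 (size 1, align 1) → ends 1
pad 1 to align 2 for depth
depth at 2 (size 2, align 2) → ends 4
channels at 4 (size 1, align 1) → ends 5
layer at 5 (size 1, align 1) → ends 6
pad 2 to align 4 for width
width at 8 (size 4, align 4) → ends 12
height at 12 (size 2, align 2) → ends 14
pad 2 to align 4 for pitch
pitch at 16 (size 4, align 4) → ends 20
stride at 20 (size 4, align 4) → ends 24
mip_level at 24 (size 4, align 4) → ends 28
total 28 bytes, alignment 4
data bytes 23, size 28 → padding 5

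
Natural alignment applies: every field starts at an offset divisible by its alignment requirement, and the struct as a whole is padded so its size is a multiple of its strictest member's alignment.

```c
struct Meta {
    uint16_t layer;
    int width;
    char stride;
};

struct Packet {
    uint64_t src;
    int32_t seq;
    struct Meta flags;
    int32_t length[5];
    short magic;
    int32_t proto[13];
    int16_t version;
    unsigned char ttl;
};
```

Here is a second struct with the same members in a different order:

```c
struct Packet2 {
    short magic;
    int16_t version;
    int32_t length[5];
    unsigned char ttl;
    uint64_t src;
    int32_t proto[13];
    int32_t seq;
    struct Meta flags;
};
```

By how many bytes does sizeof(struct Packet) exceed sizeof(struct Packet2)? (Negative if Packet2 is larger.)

-8

Meta: @0: layer [2B, align 2] → 2; +2 pad (align 4); @4: width [4B, align 4] → 8; @8: stride [1B, align 1] → 9; +3 tail pad (align 4); size 12, align 4
@0: src [8B, align 8] → 8
@8: seq [4B, align 4] → 12
@12: flags [12B, align 4] → 24
@24: length [20B, align 4] → 44
@44: magic [2B, align 2] → 46
+2 pad (align 4)
@48: proto [52B, align 4] → 100
@100: version [2B, align 2] → 102
@102: ttl [1B, align 1] → 103
+1 tail pad (align 8)
size 104, align 8
— Packet2 —
@0: magic [2B, align 2] → 2
@2: version [2B, align 2] → 4
@4: length [20B, align 4] → 24
@24: ttl [1B, align 1] → 25
+7 pad (align 8)
@32: src [8B, align 8] → 40
@40: proto [52B, align 4] → 92
@92: seq [4B, align 4] → 96
@96: flags [12B, align 4] → 108
+4 tail pad (align 8)
size 112, align 8
104 − 112 = -8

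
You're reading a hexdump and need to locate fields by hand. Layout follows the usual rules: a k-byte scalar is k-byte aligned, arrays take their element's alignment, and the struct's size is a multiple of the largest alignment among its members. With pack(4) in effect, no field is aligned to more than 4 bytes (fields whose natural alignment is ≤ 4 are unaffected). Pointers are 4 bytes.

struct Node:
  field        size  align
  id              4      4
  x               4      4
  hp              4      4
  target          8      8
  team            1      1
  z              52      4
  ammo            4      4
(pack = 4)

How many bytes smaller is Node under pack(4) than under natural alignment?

8

natural layout:
  @0: id [4B, align 4] → 4
  @4: x [4B, align 4] → 8
  @8: hp [4B, align 4] → 12
  +4 pad (align 8)
  @16: target [8B, align 8] → 24
  @24: team [1B, align 1] → 25
  +3 pad (align 4)
  @28: z [52B, align 4] → 80
  @80: ammo [4B, align 4] → 84
  +4 tail pad (align 8)
  size 88, align 8
packed(4) layout:
  @0: id [4B, align 4] → 4
  @4: x [4B, align 4] → 8
  @8: hp [4B, align 4] → 12
  @12: target [8B, align 4] → 20
  @20: team [1B, align 1] → 21
  +3 pad (align 4)
  @24: z [52B, align 4] → 76
  @76: ammo [4B, align 4] → 80
  size 80, align 4
88 − 80 = 8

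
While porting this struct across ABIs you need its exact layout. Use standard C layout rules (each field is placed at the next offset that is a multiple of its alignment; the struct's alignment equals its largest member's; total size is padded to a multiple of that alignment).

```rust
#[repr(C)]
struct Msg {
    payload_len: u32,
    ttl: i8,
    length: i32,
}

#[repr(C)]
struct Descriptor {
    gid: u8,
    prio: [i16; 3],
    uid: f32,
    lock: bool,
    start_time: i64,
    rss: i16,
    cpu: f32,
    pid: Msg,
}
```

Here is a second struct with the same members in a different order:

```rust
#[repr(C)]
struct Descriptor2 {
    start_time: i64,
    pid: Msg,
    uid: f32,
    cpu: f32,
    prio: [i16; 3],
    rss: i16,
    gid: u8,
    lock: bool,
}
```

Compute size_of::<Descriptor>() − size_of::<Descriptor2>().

8

Msg: 0..4  payload_len  (4B, 4-aligned); 4..5  ttl  (1B, 1-aligned); 5..8  -- padding (3B); 8..12  length  (4B, 4-aligned); sizeof = 12, alignof = 4
0..1  gid  (1B, 1-aligned)
1..2  -- padding (1B)
2..8  prio  (6B, 2-aligned)
8..12  uid  (4B, 4-aligned)
12..13  lock  (1B, 1-aligned)
13..16  -- padding (3B)
16..24  start_time  (8B, 8-aligned)
24..26  rss  (2B, 2-aligned)
26..28  -- padding (2B)
28..32  cpu  (4B, 4-aligned)
32..44  pid  (12B, 4-aligned)
44..48  -- tail padding (4B)
sizeof = 48, alignof = 8
— Descriptor2 —
0..8  start_time  (8B, 8-aligned)
8..20  pid  (12B, 4-aligned)
20..24  uid  (4B, 4-aligned)
24..28  cpu  (4B, 4-aligned)
28..34  prio  (6B, 2-aligned)
34..36  rss  (2B, 2-aligned)
36..37  gid  (1B, 1-aligned)
37..38  lock  (1B, 1-aligned)
38..40  -- tail padding (2B)
sizeof = 40, alignof = 8
48 − 40 = 8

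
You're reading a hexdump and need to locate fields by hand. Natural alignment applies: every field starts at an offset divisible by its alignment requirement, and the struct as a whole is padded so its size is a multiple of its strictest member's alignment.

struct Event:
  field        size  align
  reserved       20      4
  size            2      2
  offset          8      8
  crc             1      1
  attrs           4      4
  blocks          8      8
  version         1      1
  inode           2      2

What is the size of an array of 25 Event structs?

reserved at 0 (size 20, align 4) → ends 20
size at 20 (size 2, align 2) → ends 22
pad 2 to align 8 for offset
offset at 24 (size 8, align 8) → ends 32
crc at 32 (size 1, align 1) → ends 33
pad 3 to align 4 for attrs
attrs at 36 (size 4, align 4) → ends 40
blocks at 40 (size 8, align 8) → ends 48
version at 48 (size 1, align 1) → ends 49
pad 1 to align 2 for inode
inode at 50 (size 2, align 2) → ends 52
tail pad 4 to reach multiple of 8
total 56 bytes, alignment 8
array of 25: 25 × 56 = 1400

1400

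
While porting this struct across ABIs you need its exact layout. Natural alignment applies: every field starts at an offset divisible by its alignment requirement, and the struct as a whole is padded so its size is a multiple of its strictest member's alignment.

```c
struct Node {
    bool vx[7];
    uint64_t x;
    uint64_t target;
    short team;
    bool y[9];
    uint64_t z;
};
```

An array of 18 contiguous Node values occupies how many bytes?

864

vx at 0 (size 7, align 1) → ends 7
pad 1 to align 8 for x
x at 8 (size 8, align 8) → ends 16
target at 16 (size 8, align 8) → ends 24
team at 24 (size 2, align 2) → ends 26
y at 26 (size 9, align 1) → ends 35
pad 5 to align 8 for z
z at 40 (size 8, align 8) → ends 48
total 48 bytes, alignment 8
array of 18: 18 × 48 = 864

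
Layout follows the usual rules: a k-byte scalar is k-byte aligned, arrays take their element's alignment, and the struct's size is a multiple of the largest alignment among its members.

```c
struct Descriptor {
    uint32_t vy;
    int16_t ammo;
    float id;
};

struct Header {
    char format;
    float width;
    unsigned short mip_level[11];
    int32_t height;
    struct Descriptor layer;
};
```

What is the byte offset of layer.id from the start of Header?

44

Descriptor: @0: vy [4B, align 4] → 4; @4: ammo [2B, align 2] → 6; +2 pad (align 4); @8: id [4B, align 4] → 12; size 12, align 4
@0: format [1B, align 1] → 1
+3 pad (align 4)
@4: width [4B, align 4] → 8
@8: mip_level [22B, align 2] → 30
+2 pad (align 4)
@32: height [4B, align 4] → 36
@36: layer [12B, align 4] → 48
within Descriptor: id at 8
36 + 8 = 44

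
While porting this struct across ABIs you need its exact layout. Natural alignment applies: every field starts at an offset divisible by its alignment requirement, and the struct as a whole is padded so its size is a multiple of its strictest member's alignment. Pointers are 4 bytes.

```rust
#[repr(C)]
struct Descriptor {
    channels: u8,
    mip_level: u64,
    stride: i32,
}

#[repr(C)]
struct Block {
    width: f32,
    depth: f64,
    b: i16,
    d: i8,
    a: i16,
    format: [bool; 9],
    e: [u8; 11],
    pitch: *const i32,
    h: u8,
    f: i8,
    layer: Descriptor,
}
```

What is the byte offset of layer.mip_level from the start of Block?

Descriptor: channels at 0 (size 1, align 1) → ends 1; pad 7 to align 8 for mip_level; mip_level at 8 (size 8, align 8) → ends 16; stride at 16 (size 4, align 4) → ends 20; tail pad 4 to reach multiple of 8; total 24 bytes, alignment 8
width at 0 (size 4, align 4) → ends 4
pad 4 to align 8 for depth
depth at 8 (size 8, align 8) → ends 16
b at 16 (size 2, align 2) → ends 18
d at 18 (size 1, align 1) → ends 19
pad 1 to align 2 for a
a at 20 (size 2, align 2) → ends 22
format at 22 (size 9, align 1) → ends 31
e at 31 (size 11, align 1) → ends 42
pad 2 to align 4 for pitch
pitch at 44 (size 4, align 4) → ends 48
h at 48 (size 1, align 1) → ends 49
f at 49 (size 1, align 1) → ends 50
pad 6 to align 8 for layer
layer at 56 (size 24, align 8) → ends 80
within Descriptor: mip_level at 8
56 + 8 = 64

64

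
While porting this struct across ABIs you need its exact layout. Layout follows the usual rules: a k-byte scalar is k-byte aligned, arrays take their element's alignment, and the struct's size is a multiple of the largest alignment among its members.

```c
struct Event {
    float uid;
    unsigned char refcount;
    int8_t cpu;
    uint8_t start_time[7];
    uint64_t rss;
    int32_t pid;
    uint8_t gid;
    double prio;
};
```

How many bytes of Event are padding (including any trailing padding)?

uid at 0 (size 4, align 4) → ends 4
refcount at 4 (size 1, align 1) → ends 5
cpu at 5 (size 1, align 1) → ends 6
start_time at 6 (size 7, align 1) → ends 13
pad 3 to align 8 for rss
rss at 16 (size 8, align 8) → ends 24
pid at 24 (size 4, align 4) → ends 28
gid at 28 (size 1, align 1) → ends 29
pad 3 to align 8 for prio
prio at 32 (size 8, align 8) → ends 40
total 40 bytes, alignment 8
data bytes 34, size 40 → padding 6

6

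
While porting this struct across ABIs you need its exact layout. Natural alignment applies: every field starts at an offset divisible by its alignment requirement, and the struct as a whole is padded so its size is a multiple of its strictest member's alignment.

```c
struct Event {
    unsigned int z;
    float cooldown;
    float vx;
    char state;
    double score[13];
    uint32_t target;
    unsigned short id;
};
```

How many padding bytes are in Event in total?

0..4  z  (4B, 4-aligned)
4..8  cooldown  (4B, 4-aligned)
8..12  vx  (4B, 4-aligned)
12..13  state  (1B, 1-aligned)
13..16  -- padding (3B)
16..120  score  (104B, 8-aligned)
120..124  target  (4B, 4-aligned)
124..126  id  (2B, 2-aligned)
126..128  -- tail padding (2B)
sizeof = 128, alignof = 8
data bytes 123, size 128 → padding 5

5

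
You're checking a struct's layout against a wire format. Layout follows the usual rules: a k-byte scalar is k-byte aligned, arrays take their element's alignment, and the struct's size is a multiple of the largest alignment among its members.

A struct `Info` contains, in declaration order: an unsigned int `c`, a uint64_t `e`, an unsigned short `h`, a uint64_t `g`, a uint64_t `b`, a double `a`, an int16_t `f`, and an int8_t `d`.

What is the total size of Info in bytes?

56 bytes

0..4  c  (4B, 4-aligned)
4..8  -- padding (4B)
8..16  e  (8B, 8-aligned)
16..18  h  (2B, 2-aligned)
18..24  -- padding (6B)
24..32  g  (8B, 8-aligned)
32..40  b  (8B, 8-aligned)
40..48  a  (8B, 8-aligned)
48..50  f  (2B, 2-aligned)
50..51  d  (1B, 1-aligned)
51..56  -- tail padding (5B)
sizeof = 56, alignof = 8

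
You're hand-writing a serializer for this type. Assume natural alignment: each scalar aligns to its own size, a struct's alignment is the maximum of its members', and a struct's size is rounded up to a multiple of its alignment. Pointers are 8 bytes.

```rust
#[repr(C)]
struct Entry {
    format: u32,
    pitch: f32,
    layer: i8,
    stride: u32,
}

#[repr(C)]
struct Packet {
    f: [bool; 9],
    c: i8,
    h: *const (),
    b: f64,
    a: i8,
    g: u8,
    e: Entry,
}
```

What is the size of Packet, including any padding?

Entry: @0: format [4B, align 4] → 4; @4: pitch [4B, align 4] → 8; @8: layer [1B, align 1] → 9; +3 pad (align 4); @12: stride [4B, align 4] → 16; size 16, align 4
@0: f [9B, align 1] → 9
@9: c [1B, align 1] → 10
+6 pad (align 8)
@16: h [8B, align 8] → 24
@24: b [8B, align 8] → 32
@32: a [1B, align 1] → 33
@33: g [1B, align 1] → 34
+2 pad (align 4)
@36: e [16B, align 4] → 52
+4 tail pad (align 8)
size 56, align 8

56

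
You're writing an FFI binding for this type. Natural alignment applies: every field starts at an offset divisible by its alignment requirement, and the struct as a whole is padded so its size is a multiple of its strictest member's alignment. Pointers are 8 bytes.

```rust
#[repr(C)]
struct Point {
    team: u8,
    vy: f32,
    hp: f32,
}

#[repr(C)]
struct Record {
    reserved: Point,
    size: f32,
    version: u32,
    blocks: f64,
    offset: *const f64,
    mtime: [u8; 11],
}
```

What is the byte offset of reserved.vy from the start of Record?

Point: @0: team [1B, align 1] → 1; +3 pad (align 4); @4: vy [4B, align 4] → 8; @8: hp [4B, align 4] → 12; size 12, align 4
@0: reserved [12B, align 4] → 12
within Point: vy at 4
0 + 4 = 4

4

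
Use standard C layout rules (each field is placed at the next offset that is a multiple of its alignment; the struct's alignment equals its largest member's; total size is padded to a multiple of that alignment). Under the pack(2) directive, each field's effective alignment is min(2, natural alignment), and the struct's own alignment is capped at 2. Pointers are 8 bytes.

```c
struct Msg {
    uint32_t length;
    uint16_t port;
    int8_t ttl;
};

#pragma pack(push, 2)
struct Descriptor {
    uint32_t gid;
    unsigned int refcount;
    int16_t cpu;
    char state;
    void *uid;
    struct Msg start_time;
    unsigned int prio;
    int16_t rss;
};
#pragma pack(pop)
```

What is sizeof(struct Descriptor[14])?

476

Msg: @0: length [4B, align 4] → 4; @4: port [2B, align 2] → 6; @6: ttl [1B, align 1] → 7; +1 tail pad (align 4); size 8, align 4
@0: gid [4B, align 2] → 4
@4: refcount [4B, align 2] → 8
@8: cpu [2B, align 2] → 10
@10: state [1B, align 1] → 11
+1 pad (align 2)
@12: uid [8B, align 2] → 20
@20: start_time [8B, align 2] → 28
@28: prio [4B, align 2] → 32
@32: rss [2B, align 2] → 34
size 34, align 2
array of 14: 14 × 34 = 476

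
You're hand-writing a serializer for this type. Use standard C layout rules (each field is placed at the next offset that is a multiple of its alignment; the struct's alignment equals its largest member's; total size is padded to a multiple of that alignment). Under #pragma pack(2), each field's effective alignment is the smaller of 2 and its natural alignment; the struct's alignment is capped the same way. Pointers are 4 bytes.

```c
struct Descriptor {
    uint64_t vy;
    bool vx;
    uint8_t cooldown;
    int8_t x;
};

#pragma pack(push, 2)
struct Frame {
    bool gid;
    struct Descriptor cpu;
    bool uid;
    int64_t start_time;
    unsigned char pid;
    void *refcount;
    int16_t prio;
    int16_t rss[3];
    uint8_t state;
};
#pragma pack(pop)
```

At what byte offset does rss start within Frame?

Descriptor: 0..8  vy  (8B, 8-aligned); 8..9  vx  (1B, 1-aligned); 9..10  cooldown  (1B, 1-aligned); 10..11  x  (1B, 1-aligned); 11..16  -- tail padding (5B); sizeof = 16, alignof = 8
0..1  gid  (1B, 1-aligned)
1..2  -- padding (1B)
2..18  cpu  (16B, 2-aligned)
18..19  uid  (1B, 1-aligned)
19..20  -- padding (1B)
20..28  start_time  (8B, 2-aligned)
28..29  pid  (1B, 1-aligned)
29..30  -- padding (1B)
30..34  refcount  (4B, 2-aligned)
34..36  prio  (2B, 2-aligned)
36..42  rss  (6B, 2-aligned)

36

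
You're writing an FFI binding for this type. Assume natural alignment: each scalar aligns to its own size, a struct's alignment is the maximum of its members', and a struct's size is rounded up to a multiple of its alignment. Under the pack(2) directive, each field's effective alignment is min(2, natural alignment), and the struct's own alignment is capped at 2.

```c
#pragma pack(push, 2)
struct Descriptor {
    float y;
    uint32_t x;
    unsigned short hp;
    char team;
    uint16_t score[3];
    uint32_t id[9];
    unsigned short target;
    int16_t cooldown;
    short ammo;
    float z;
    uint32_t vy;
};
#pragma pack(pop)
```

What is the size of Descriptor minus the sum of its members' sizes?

1

0..4  y  (4B, 2-aligned)
4..8  x  (4B, 2-aligned)
8..10  hp  (2B, 2-aligned)
10..11  team  (1B, 1-aligned)
11..12  -- padding (1B)
12..18  score  (6B, 2-aligned)
18..54  id  (36B, 2-aligned)
54..56  target  (2B, 2-aligned)
56..58  cooldown  (2B, 2-aligned)
58..60  ammo  (2B, 2-aligned)
60..64  z  (4B, 2-aligned)
64..68  vy  (4B, 2-aligned)
sizeof = 68, alignof = 2
data bytes 67, size 68 → padding 1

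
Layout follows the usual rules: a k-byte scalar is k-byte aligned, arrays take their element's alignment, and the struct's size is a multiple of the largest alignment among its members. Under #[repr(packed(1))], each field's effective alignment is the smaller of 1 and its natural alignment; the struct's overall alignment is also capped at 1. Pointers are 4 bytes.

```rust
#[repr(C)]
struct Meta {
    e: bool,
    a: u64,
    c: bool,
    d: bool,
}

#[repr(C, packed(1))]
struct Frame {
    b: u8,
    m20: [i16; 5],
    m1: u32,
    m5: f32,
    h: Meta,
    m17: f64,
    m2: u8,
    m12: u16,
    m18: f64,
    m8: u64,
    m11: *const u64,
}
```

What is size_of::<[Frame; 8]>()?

Meta: 0..1  e  (1B, 1-aligned); 1..8  -- padding (7B); 8..16  a  (8B, 8-aligned); 16..17  c  (1B, 1-aligned); 17..18  d  (1B, 1-aligned); 18..24  -- tail padding (6B); sizeof = 24, alignof = 8
0..1  b  (1B, 1-aligned)
1..11  m20  (10B, 1-aligned)
11..15  m1  (4B, 1-aligned)
15..19  m5  (4B, 1-aligned)
19..43  h  (24B, 1-aligned)
43..51  m17  (8B, 1-aligned)
51..52  m2  (1B, 1-aligned)
52..54  m12  (2B, 1-aligned)
54..62  m18  (8B, 1-aligned)
62..70  m8  (8B, 1-aligned)
70..74  m11  (4B, 1-aligned)
sizeof = 74, alignof = 1
array of 8: 8 × 74 = 592

592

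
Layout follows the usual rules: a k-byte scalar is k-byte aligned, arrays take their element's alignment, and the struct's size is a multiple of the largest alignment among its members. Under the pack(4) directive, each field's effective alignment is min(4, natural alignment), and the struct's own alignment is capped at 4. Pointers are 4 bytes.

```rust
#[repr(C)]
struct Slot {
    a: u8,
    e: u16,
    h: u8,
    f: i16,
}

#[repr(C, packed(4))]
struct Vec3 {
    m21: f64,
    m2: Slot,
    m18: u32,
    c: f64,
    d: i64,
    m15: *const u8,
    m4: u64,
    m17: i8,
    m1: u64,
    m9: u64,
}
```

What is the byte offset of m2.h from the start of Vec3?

12

Slot: 0..1  a  (1B, 1-aligned); 1..2  -- padding (1B); 2..4  e  (2B, 2-aligned); 4..5  h  (1B, 1-aligned); 5..6  -- padding (1B); 6..8  f  (2B, 2-aligned); sizeof = 8, alignof = 2
0..8  m21  (8B, 4-aligned)
8..16  m2  (8B, 2-aligned)
within Slot: h at 4
8 + 4 = 12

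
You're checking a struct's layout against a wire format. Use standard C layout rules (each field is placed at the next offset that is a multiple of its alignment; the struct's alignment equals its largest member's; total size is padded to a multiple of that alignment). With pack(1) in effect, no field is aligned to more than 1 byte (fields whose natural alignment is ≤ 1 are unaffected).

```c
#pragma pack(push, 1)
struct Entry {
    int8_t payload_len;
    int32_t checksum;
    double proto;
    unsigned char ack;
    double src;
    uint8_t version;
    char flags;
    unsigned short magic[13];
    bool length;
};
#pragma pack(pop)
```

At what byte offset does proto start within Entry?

5

payload_len at 0 (size 1, align 1) → ends 1
checksum at 1 (size 4, align 1) → ends 5
proto at 5 (size 8, align 1) → ends 13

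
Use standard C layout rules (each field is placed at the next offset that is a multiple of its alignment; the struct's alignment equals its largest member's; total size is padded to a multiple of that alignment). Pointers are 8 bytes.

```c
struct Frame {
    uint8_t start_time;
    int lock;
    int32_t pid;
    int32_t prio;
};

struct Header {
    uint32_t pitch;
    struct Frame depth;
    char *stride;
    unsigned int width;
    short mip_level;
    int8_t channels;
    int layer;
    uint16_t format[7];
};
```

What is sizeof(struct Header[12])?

Frame: @0: start_time [1B, align 1] → 1; +3 pad (align 4); @4: lock [4B, align 4] → 8; @8: pid [4B, align 4] → 12; @12: prio [4B, align 4] → 16; size 16, align 4
@0: pitch [4B, align 4] → 4
@4: depth [16B, align 4] → 20
+4 pad (align 8)
@24: stride [8B, align 8] → 32
@32: width [4B, align 4] → 36
@36: mip_level [2B, align 2] → 38
@38: channels [1B, align 1] → 39
+1 pad (align 4)
@40: layer [4B, align 4] → 44
@44: format [14B, align 2] → 58
+6 tail pad (align 8)
size 64, align 8
array of 12: 12 × 64 = 768

768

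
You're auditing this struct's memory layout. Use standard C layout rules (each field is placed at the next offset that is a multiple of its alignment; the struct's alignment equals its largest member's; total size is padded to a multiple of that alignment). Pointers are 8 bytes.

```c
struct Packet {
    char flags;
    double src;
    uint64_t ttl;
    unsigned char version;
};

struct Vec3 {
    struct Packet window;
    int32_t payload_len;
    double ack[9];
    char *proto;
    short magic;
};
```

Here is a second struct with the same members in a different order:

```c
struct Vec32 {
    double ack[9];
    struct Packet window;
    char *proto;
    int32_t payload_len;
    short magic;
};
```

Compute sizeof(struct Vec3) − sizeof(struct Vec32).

Packet: flags at 0 (size 1, align 1) → ends 1; pad 7 to align 8 for src; src at 8 (size 8, align 8) → ends 16; ttl at 16 (size 8, align 8) → ends 24; version at 24 (size 1, align 1) → ends 25; tail pad 7 to reach multiple of 8; total 32 bytes, alignment 8
window at 0 (size 32, align 8) → ends 32
payload_len at 32 (size 4, align 4) → ends 36
pad 4 to align 8 for ack
ack at 40 (size 72, align 8) → ends 112
proto at 112 (size 8, align 8) → ends 120
magic at 120 (size 2, align 2) → ends 122
tail pad 6 to reach multiple of 8
total 128 bytes, alignment 8
— Vec32 —
ack at 0 (size 72, align 8) → ends 72
window at 72 (size 32, align 8) → ends 104
proto at 104 (size 8, align 8) → ends 112
payload_len at 112 (size 4, align 4) → ends 116
magic at 116 (size 2, align 2) → ends 118
tail pad 2 to reach multiple of 8
total 120 bytes, alignment 8
128 − 120 = 8

8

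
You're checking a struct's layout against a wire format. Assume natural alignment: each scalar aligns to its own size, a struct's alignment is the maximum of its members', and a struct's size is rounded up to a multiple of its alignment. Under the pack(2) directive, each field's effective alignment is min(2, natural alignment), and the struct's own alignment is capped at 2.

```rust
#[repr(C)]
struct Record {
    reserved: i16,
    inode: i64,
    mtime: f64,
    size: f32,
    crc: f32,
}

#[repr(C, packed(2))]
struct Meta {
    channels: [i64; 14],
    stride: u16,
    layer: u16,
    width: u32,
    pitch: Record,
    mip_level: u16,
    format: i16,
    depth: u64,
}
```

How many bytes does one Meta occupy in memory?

Record: @0: reserved [2B, align 2] → 2; +6 pad (align 8); @8: inode [8B, align 8] → 16; @16: mtime [8B, align 8] → 24; @24: size [4B, align 4] → 28; @28: crc [4B, align 4] → 32; size 32, align 8
@0: channels [112B, align 2] → 112
@112: stride [2B, align 2] → 114
@114: layer [2B, align 2] → 116
@116: width [4B, align 2] → 120
@120: pitch [32B, align 2] → 152
@152: mip_level [2B, align 2] → 154
@154: format [2B, align 2] → 156
@156: depth [8B, align 2] → 164
size 164, align 2

164 bytes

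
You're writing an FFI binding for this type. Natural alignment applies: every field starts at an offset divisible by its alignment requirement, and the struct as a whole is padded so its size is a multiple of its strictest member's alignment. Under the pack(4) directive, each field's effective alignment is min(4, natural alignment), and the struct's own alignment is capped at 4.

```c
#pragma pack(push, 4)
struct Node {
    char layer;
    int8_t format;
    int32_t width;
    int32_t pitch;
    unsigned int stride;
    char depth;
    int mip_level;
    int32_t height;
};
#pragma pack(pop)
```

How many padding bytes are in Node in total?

0..1  layer  (1B, 1-aligned)
1..2  format  (1B, 1-aligned)
2..4  -- padding (2B)
4..8  width  (4B, 4-aligned)
8..12  pitch  (4B, 4-aligned)
12..16  stride  (4B, 4-aligned)
16..17  depth  (1B, 1-aligned)
17..20  -- padding (3B)
20..24  mip_level  (4B, 4-aligned)
24..28  height  (4B, 4-aligned)
sizeof = 28, alignof = 4
data bytes 23, size 28 → padding 5

5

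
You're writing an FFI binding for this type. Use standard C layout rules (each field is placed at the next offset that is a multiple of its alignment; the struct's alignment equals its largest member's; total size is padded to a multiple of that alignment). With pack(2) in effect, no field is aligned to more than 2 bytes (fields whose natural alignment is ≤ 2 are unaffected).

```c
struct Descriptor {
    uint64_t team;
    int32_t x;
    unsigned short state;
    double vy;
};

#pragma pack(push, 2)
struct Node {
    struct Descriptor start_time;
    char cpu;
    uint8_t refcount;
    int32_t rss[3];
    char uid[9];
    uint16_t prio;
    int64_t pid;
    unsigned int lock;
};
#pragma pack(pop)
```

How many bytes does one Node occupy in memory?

Descriptor: team at 0 (size 8, align 8) → ends 8; x at 8 (size 4, align 4) → ends 12; state at 12 (size 2, align 2) → ends 14; pad 2 to align 8 for vy; vy at 16 (size 8, align 8) → ends 24; total 24 bytes, alignment 8
start_time at 0 (size 24, align 2) → ends 24
cpu at 24 (size 1, align 1) → ends 25
refcount at 25 (size 1, align 1) → ends 26
rss at 26 (size 12, align 2) → ends 38
uid at 38 (size 9, align 1) → ends 47
pad 1 to align 2 for prio
prio at 48 (size 2, align 2) → ends 50
pid at 50 (size 8, align 2) → ends 58
lock at 58 (size 4, align 2) → ends 62
total 62 bytes, alignment 2

62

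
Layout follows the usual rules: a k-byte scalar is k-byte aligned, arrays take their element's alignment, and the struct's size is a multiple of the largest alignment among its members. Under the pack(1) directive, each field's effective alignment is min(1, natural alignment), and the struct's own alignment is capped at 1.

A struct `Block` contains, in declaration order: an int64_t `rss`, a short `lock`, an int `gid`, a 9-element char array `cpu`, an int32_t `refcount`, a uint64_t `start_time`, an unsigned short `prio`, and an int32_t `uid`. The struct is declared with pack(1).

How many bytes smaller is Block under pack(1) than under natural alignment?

7

natural layout:
  rss at 0 (size 8, align 8) → ends 8
  lock at 8 (size 2, align 2) → ends 10
  pad 2 to align 4 for gid
  gid at 12 (size 4, align 4) → ends 16
  cpu at 16 (size 9, align 1) → ends 25
  pad 3 to align 4 for refcount
  refcount at 28 (size 4, align 4) → ends 32
  start_time at 32 (size 8, align 8) → ends 40
  prio at 40 (size 2, align 2) → ends 42
  pad 2 to align 4 for uid
  uid at 44 (size 4, align 4) → ends 48
  total 48 bytes, alignment 8
packed(1) layout:
  rss at 0 (size 8, align 1) → ends 8
  lock at 8 (size 2, align 1) → ends 10
  gid at 10 (size 4, align 1) → ends 14
  cpu at 14 (size 9, align 1) → ends 23
  refcount at 23 (size 4, align 1) → ends 27
  start_time at 27 (size 8, align 1) → ends 35
  prio at 35 (size 2, align 1) → ends 37
  uid at 37 (size 4, align 1) → ends 41
  total 41 bytes, alignment 1
48 − 41 = 7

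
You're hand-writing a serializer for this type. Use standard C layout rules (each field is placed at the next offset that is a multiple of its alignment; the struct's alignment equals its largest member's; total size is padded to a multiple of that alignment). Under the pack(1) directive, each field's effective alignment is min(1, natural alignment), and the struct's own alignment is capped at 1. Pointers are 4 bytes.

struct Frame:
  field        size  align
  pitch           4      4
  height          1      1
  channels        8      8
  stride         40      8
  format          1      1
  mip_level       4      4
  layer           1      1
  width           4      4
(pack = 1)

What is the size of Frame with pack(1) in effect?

pitch at 0 (size 4, align 1) → ends 4
height at 4 (size 1, align 1) → ends 5
channels at 5 (size 8, align 1) → ends 13
stride at 13 (size 40, align 1) → ends 53
format at 53 (size 1, align 1) → ends 54
mip_level at 54 (size 4, align 1) → ends 58
layer at 58 (size 1, align 1) → ends 59
width at 59 (size 4, align 1) → ends 63
total 63 bytes, alignment 1

63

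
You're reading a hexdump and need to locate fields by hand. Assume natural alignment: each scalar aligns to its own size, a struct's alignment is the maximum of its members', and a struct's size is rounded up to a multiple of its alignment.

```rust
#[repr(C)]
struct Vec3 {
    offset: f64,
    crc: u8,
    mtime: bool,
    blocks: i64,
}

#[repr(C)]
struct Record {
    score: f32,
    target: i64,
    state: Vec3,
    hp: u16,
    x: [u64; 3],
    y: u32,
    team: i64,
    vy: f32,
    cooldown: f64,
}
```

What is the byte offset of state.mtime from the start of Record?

25

Vec3: @0: offset [8B, align 8] → 8; @8: crc [1B, align 1] → 9; @9: mtime [1B, align 1] → 10; +6 pad (align 8); @16: blocks [8B, align 8] → 24; size 24, align 8
@0: score [4B, align 4] → 4
+4 pad (align 8)
@8: target [8B, align 8] → 16
@16: state [24B, align 8] → 40
within Vec3: mtime at 9
16 + 9 = 25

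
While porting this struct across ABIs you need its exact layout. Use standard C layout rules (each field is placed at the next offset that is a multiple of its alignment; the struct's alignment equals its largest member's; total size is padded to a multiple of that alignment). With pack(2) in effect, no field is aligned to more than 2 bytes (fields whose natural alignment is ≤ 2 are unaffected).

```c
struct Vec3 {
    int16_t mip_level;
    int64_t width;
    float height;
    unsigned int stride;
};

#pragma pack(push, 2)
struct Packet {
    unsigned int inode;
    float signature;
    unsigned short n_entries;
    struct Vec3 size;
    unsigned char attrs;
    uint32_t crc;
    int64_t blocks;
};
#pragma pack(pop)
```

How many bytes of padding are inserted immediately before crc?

Vec3: 0..2  mip_level  (2B, 2-aligned); 2..8  -- padding (6B); 8..16  width  (8B, 8-aligned); 16..20  height  (4B, 4-aligned); 20..24  stride  (4B, 4-aligned); sizeof = 24, alignof = 8
0..4  inode  (4B, 2-aligned)
4..8  signature  (4B, 2-aligned)
8..10  n_entries  (2B, 2-aligned)
10..34  size  (24B, 2-aligned)
34..35  attrs  (1B, 1-aligned)
35..36  -- padding (1B)
36..40  crc  (4B, 2-aligned)

1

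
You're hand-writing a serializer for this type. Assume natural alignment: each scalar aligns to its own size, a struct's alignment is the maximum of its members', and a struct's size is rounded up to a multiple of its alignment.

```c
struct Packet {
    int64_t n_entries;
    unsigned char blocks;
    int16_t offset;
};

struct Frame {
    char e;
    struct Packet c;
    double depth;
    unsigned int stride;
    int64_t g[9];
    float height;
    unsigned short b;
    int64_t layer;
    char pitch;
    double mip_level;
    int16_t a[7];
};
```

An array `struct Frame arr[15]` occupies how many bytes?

2400

Packet: @0: n_entries [8B, align 8] → 8; @8: blocks [1B, align 1] → 9; +1 pad (align 2); @10: offset [2B, align 2] → 12; +4 tail pad (align 8); size 16, align 8
@0: e [1B, align 1] → 1
+7 pad (align 8)
@8: c [16B, align 8] → 24
@24: depth [8B, align 8] → 32
@32: stride [4B, align 4] → 36
+4 pad (align 8)
@40: g [72B, align 8] → 112
@112: height [4B, align 4] → 116
@116: b [2B, align 2] → 118
+2 pad (align 8)
@120: layer [8B, align 8] → 128
@128: pitch [1B, align 1] → 129
+7 pad (align 8)
@136: mip_level [8B, align 8] → 144
@144: a [14B, align 2] → 158
+2 tail pad (align 8)
size 160, align 8
array of 15: 15 × 160 = 2400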